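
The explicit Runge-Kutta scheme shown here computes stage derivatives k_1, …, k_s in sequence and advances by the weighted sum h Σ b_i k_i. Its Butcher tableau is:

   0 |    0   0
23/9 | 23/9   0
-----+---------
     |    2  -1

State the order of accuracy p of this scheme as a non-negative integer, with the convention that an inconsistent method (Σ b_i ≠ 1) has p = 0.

1

b = (2, -1)
c = (0, 23/9)
Σ b_i: 2·1 + (-1)·1 = 1 ✓
b·c: (-1)·23/9 = -23/9 ≠ 1/2 ⇒ order 1.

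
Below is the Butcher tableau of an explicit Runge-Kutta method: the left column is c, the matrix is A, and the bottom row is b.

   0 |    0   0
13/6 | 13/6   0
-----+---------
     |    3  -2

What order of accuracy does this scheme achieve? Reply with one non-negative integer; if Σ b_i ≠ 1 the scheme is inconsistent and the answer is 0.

1

b = (3, -2)
c = (0, 13/6)
Σ b_i: 3·1 + (-2)·1 = 1 ✓
b·c: (-2)·13/6 = -13/3 ≠ 1/2 ⇒ order 1.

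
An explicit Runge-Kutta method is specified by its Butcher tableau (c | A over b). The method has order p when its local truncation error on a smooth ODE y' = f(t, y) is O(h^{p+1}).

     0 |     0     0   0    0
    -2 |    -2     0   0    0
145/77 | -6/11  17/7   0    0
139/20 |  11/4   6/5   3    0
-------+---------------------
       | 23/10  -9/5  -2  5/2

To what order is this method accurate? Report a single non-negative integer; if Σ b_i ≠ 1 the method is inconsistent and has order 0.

1

b = (23/10, -9/5, -2, 5/2)
c = (0, -2, 145/77, 139/20)
Ac = (0, 0, -34/7, 1251/385)
Σ b_i: 23/10·1 + (-9/5)·1 + (-2)·1 + 5/2·1 = 1 ✓
b·c: (-9/5)·(-2) + (-2)·145/77 + 5/2·139/20 = 53003/3080 ≠ 1/2 ⇒ order 1.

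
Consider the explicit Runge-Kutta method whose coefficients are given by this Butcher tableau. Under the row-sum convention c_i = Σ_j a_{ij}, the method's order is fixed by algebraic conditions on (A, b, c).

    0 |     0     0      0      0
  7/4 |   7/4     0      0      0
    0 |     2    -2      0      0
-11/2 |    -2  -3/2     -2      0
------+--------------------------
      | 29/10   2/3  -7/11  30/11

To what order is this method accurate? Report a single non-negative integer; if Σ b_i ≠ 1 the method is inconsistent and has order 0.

0

b = (29/10, 2/3, -7/11, 30/11)
c = (0, 7/4, 0, -11/2)
Ac = (0, 0, -7/2, -21/8)
Σ b_i: 29/10·1 + 2/3·1 + (-7/11)·1 + 30/11·1 = 1867/330 ≠ 1 ⇒ order 0.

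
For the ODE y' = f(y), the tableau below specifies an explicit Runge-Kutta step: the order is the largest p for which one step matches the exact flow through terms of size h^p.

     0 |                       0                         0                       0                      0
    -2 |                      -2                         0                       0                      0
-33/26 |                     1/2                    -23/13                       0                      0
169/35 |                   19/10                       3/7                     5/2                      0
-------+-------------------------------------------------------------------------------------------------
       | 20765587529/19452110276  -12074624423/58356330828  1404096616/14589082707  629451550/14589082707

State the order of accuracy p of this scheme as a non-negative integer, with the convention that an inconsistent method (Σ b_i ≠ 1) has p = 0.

b = (20765587529/19452110276, -12074624423/58356330828, 1404096616/14589082707, 629451550/14589082707)
c = (0, -2, -33/26, 169/35)
Ac = (0, 0, 46/13, -1467/364)
Σ b_i: 20765587529/19452110276·1 + (-12074624423/58356330828)·1 + 1404096616/14589082707·1 + 629451550/14589082707·1 = 1 ✓
b·c: (-12074624423/58356330828)·(-2) + 1404096616/14589082707·(-33/26) + 629451550/14589082707·169/35 = 1/2 ✓
b·c²: (-12074624423/58356330828)·4 + 1404096616/14589082707·1089/676 + 629451550/14589082707·28561/1225 = 1/3 ✓
b·Ac: 1404096616/14589082707·46/13 + 629451550/14589082707·(-1467/364) = 1/6 ✓
b·c³: (-12074624423/58356330828)·(-8) + 1404096616/14589082707·(-35937/17576) + 629451550/14589082707·4826809/42875 = 13974739696147/2212677543895 ≠ 1/4 ⇒ order 3.
b·(c∘Ac): 1404096616/14589082707·(-759/169) + 629451550/14589082707·(-19071/980) = -12370151999/9726055138 ≠ 1/8
b·Ac²: 1404096616/14589082707·(-92/13) + 629451550/14589082707·54339/9464 = -328774764713/758632300764 ≠ 1/12
b·A²c: 629451550/14589082707·115/13 = 5568225250/14589082707 ≠ 1/24

3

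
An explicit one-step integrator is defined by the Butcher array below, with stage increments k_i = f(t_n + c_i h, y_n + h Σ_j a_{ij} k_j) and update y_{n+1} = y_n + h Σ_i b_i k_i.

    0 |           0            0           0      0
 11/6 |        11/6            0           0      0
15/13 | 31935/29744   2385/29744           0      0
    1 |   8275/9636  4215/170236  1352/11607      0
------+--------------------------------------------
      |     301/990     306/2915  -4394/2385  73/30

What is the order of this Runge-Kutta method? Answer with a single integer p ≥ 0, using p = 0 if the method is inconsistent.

b = (301/990, 306/2915, -4394/2385, 73/30)
c = (0, 11/6, 15/13, 1)
Ac = (0, 0, 795/5408, 105/584)
Σ b_i: 301/990·1 + 306/2915·1 + (-4394/2385)·1 + 73/30·1 = 1 ✓
b·c: 306/2915·11/6 + (-4394/2385)·15/13 + 73/30·1 = 1/2 ✓
b·c²: 306/2915·121/36 + (-4394/2385)·225/169 + 73/30·1 = 1/3 ✓
b·Ac: (-4394/2385)·795/5408 + 73/30·105/584 = 1/6 ✓
b·c³: 306/2915·1331/216 + (-4394/2385)·3375/2197 + 73/30·1 = 1/4 ✓
b·(c∘Ac): (-4394/2385)·11925/70304 + 73/30·105/584 = 1/8 ✓
b·Ac²: (-4394/2385)·2915/10816 + 73/30·835/3504 = 1/12 ✓
b·A²c: 73/30·5/292 = 1/24 ✓; 4 stages ⇒ order 4.

4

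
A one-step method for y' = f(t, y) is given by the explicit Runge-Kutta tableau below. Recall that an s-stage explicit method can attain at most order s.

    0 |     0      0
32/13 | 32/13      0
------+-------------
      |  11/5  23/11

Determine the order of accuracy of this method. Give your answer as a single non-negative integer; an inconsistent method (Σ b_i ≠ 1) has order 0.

0

b = (11/5, 23/11)
c = (0, 32/13)
Σ b_i: 11/5·1 + 23/11·1 = 236/55 ≠ 1 ⇒ order 0.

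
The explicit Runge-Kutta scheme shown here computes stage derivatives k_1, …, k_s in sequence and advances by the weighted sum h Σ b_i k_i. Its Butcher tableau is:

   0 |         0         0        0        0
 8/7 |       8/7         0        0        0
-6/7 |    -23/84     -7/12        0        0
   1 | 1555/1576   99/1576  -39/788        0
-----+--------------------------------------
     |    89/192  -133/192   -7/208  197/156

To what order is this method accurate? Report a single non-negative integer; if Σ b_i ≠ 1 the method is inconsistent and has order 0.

b = (89/192, -133/192, -7/208, 197/156)
c = (0, 8/7, -6/7, 1)
Ac = (0, 0, -2/3, 45/394)
Σ b_i: 89/192·1 + (-133/192)·1 + (-7/208)·1 + 197/156·1 = 1 ✓
b·c: (-133/192)·8/7 + (-7/208)·(-6/7) + 197/156·1 = 1/2 ✓
b·c²: (-133/192)·64/49 + (-7/208)·36/49 + 197/156·1 = 1/3 ✓
b·Ac: (-7/208)·(-2/3) + 197/156·45/394 = 1/6 ✓
b·c³: (-133/192)·512/343 + (-7/208)·(-216/343) + 197/156·1 = 1/4 ✓
b·(c∘Ac): (-7/208)·4/7 + 197/156·45/394 = 1/8 ✓
b·Ac²: (-7/208)·(-16/21) + 197/156·9/197 = 1/12 ✓
b·A²c: 197/156·13/394 = 1/24 ✓; 4 stages ⇒ order 4.

4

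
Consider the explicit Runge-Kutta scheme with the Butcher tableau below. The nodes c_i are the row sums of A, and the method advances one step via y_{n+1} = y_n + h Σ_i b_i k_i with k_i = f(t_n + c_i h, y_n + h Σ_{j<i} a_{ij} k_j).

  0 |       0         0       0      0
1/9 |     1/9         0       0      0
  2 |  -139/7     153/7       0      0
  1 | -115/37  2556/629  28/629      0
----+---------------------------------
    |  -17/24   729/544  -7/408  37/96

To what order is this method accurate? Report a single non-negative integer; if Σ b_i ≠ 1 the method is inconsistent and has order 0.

b = (-17/24, 729/544, -7/408, 37/96)
c = (0, 1/9, 2, 1)
Ac = (0, 0, 17/7, 20/37)
Σ b_i: (-17/24)·1 + 729/544·1 + (-7/408)·1 + 37/96·1 = 1 ✓
b·c: 729/544·1/9 + (-7/408)·2 + 37/96·1 = 1/2 ✓
b·c²: 729/544·1/81 + (-7/408)·4 + 37/96·1 = 1/3 ✓
b·Ac: (-7/408)·17/7 + 37/96·20/37 = 1/6 ✓
b·c³: 729/544·1/729 + (-7/408)·8 + 37/96·1 = 1/4 ✓
b·(c∘Ac): (-7/408)·34/7 + 37/96·20/37 = 1/8 ✓
b·Ac²: (-7/408)·17/63 + 37/96·76/333 = 1/12 ✓
b·A²c: 37/96·4/37 = 1/24 ✓; 4 stages ⇒ order 4.

4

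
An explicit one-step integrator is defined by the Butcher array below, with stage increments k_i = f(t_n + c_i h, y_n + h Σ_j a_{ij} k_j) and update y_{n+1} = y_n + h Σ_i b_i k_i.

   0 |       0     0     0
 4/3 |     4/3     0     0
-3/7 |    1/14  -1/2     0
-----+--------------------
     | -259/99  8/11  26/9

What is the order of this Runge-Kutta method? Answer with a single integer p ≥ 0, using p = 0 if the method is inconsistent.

b = (-259/99, 8/11, 26/9)
c = (0, 4/3, -3/7)
Ac = (0, 0, -2/3)
Σ b_i: (-259/99)·1 + 8/11·1 + 26/9·1 = 1 ✓
b·c: 8/11·4/3 + 26/9·(-3/7) = -62/231 ≠ 1/2 ⇒ order 1.

1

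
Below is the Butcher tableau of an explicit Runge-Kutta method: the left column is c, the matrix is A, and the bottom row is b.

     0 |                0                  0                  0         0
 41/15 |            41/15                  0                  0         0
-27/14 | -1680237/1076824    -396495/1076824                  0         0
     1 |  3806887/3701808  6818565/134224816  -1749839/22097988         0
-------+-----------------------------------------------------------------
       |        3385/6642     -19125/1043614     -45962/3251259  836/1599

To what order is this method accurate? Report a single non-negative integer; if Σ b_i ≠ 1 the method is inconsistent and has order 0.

4

b = (3385/6642, -19125/1043614, -45962/3251259, 836/1599)
c = (0, 41/15, -27/14, 1)
Ac = (0, 0, -26433/26264, 975/3344)
Σ b_i: 3385/6642·1 + (-19125/1043614)·1 + (-45962/3251259)·1 + 836/1599·1 = 1 ✓
b·c: (-19125/1043614)·41/15 + (-45962/3251259)·(-27/14) + 836/1599·1 = 1/2 ✓
b·c²: (-19125/1043614)·1681/225 + (-45962/3251259)·729/196 + 836/1599·1 = 1/3 ✓
b·Ac: (-45962/3251259)·(-26433/26264) + 836/1599·975/3344 = 1/6 ✓
b·c³: (-19125/1043614)·68921/3375 + (-45962/3251259)·(-19683/2744) + 836/1599·1 = 1/4 ✓
b·(c∘Ac): (-45962/3251259)·713691/367696 + 836/1599·975/3344 = 1/8 ✓
b·Ac²: (-45962/3251259)·(-361251/131320) + 836/1599·533/6270 = 1/12 ✓
b·A²c: 836/1599·533/6688 = 1/24 ✓; 4 stages ⇒ order 4.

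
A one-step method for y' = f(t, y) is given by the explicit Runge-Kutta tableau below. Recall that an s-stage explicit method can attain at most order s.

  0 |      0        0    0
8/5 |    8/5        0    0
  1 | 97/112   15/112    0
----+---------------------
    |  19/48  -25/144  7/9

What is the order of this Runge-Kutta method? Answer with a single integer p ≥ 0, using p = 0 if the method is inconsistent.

3

b = (19/48, -25/144, 7/9)
c = (0, 8/5, 1)
Ac = (0, 0, 3/14)
Σ b_i: 19/48·1 + (-25/144)·1 + 7/9·1 = 1 ✓
b·c: (-25/144)·8/5 + 7/9·1 = 1/2 ✓
b·c²: (-25/144)·64/25 + 7/9·1 = 1/3 ✓
b·Ac: 7/9·3/14 = 1/6 ✓; 3 stages ⇒ order 3.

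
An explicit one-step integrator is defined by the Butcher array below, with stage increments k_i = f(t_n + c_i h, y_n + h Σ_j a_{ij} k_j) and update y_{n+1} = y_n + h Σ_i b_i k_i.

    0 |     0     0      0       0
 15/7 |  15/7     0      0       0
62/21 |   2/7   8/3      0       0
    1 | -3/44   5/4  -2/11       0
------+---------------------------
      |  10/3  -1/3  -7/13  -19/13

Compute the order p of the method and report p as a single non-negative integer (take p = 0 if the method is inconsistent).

1

b = (10/3, -1/3, -7/13, -19/13)
c = (0, 15/7, 62/21, 1)
Ac = (0, 0, 40/7, 1979/924)
Σ b_i: 10/3·1 + (-1/3)·1 + (-7/13)·1 + (-19/13)·1 = 1 ✓
b·c: (-1/3)·15/7 + (-7/13)·62/21 + (-19/13)·1 = -1028/273 ≠ 1/2 ⇒ order 1.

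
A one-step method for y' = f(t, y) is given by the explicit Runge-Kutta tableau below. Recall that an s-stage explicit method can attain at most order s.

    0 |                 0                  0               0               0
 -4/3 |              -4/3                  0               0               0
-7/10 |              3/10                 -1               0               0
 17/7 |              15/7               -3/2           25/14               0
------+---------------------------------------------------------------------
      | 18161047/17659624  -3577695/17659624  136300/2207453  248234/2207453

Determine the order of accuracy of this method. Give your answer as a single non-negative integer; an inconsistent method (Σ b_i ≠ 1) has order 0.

3

b = (18161047/17659624, -3577695/17659624, 136300/2207453, 248234/2207453)
c = (0, -4/3, -7/10, 17/7)
Ac = (0, 0, 4/3, 3/4)
Σ b_i: 18161047/17659624·1 + (-3577695/17659624)·1 + 136300/2207453·1 + 248234/2207453·1 = 1 ✓
b·c: (-3577695/17659624)·(-4/3) + 136300/2207453·(-7/10) + 248234/2207453·17/7 = 1/2 ✓
b·c²: (-3577695/17659624)·16/9 + 136300/2207453·49/100 + 248234/2207453·289/49 = 1/3 ✓
b·Ac: 136300/2207453·4/3 + 248234/2207453·3/4 = 1/6 ✓
b·c³: (-3577695/17659624)·(-64/27) + 136300/2207453·(-343/1000) + 248234/2207453·4913/343 = 2878416553/1390695390 ≠ 1/4 ⇒ order 3.
b·(c∘Ac): 136300/2207453·(-14/15) + 248234/2207453·51/28 = 1949563/13244718 ≠ 1/8
b·Ac²: 136300/2207453·(-16/9) + 248234/2207453·(-43/24) = -24734293/79468308 ≠ 1/12
b·A²c: 248234/2207453·50/21 = 1773100/6622359 ≠ 1/24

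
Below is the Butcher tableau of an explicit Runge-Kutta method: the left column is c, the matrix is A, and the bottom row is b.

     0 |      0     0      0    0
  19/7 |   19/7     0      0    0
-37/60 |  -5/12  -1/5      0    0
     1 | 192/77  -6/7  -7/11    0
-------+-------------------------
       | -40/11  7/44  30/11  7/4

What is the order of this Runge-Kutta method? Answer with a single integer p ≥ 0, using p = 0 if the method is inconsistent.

b = (-40/11, 7/44, 30/11, 7/4)
c = (0, 19/7, -37/60, 1)
Ac = (0, 0, -19/35, -62549/32340)
Σ b_i: (-40/11)·1 + 7/44·1 + 30/11·1 + 7/4·1 = 1 ✓
b·c: 7/44·19/7 + 30/11·(-37/60) + 7/4·1 = 1/2 ✓
b·c²: 7/44·361/49 + 30/11·1369/3600 + 7/4·1 = 36583/9240 ≠ 1/3 ⇒ order 2.
b·Ac: 30/11·(-19/35) + 7/4·(-62549/32340) = -89909/18480 ≠ 1/6

2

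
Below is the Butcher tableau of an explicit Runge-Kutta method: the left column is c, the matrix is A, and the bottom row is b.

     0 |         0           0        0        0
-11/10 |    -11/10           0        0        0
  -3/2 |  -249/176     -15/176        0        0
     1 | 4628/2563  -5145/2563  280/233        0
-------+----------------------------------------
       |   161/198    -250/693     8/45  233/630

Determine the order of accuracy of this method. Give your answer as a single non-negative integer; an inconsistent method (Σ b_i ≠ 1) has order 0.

b = (161/198, -250/693, 8/45, 233/630)
c = (0, -11/10, -3/2, 1)
Ac = (0, 0, 3/32, 189/466)
Σ b_i: 161/198·1 + (-250/693)·1 + 8/45·1 + 233/630·1 = 1 ✓
b·c: (-250/693)·(-11/10) + 8/45·(-3/2) + 233/630·1 = 1/2 ✓
b·c²: (-250/693)·121/100 + 8/45·9/4 + 233/630·1 = 1/3 ✓
b·Ac: 8/45·3/32 + 233/630·189/466 = 1/6 ✓
b·c³: (-250/693)·(-1331/1000) + 8/45·(-27/8) + 233/630·1 = 1/4 ✓
b·(c∘Ac): 8/45·(-9/64) + 233/630·189/466 = 1/8 ✓
b·Ac²: 8/45·(-33/320) + 233/630·1281/4660 = 1/12 ✓
b·A²c: 233/630·105/932 = 1/24 ✓; 4 stages ⇒ order 4.

4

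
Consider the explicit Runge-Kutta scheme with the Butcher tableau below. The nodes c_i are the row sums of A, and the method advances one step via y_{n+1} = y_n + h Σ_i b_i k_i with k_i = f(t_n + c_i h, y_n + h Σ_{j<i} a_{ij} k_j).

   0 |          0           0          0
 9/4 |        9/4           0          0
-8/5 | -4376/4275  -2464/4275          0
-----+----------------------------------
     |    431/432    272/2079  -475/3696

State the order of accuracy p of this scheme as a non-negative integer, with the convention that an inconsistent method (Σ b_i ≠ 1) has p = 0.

3

b = (431/432, 272/2079, -475/3696)
c = (0, 9/4, -8/5)
Ac = (0, 0, -616/475)
Σ b_i: 431/432·1 + 272/2079·1 + (-475/3696)·1 = 1 ✓
b·c: 272/2079·9/4 + (-475/3696)·(-8/5) = 1/2 ✓
b·c²: 272/2079·81/16 + (-475/3696)·64/25 = 1/3 ✓
b·Ac: (-475/3696)·(-616/475) = 1/6 ✓; 3 stages ⇒ order 3.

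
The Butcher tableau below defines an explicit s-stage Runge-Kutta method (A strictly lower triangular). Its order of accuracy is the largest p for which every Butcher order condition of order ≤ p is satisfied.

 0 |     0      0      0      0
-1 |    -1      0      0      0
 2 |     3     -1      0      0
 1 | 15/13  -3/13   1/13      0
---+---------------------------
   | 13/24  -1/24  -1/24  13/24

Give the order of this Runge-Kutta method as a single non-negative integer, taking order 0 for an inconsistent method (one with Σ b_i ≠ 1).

4

b = (13/24, -1/24, -1/24, 13/24)
c = (0, -1, 2, 1)
Ac = (0, 0, 1, 5/13)
Σ b_i: 13/24·1 + (-1/24)·1 + (-1/24)·1 + 13/24·1 = 1 ✓
b·c: (-1/24)·(-1) + (-1/24)·2 + 13/24·1 = 1/2 ✓
b·c²: (-1/24)·1 + (-1/24)·4 + 13/24·1 = 1/3 ✓
b·Ac: (-1/24)·1 + 13/24·5/13 = 1/6 ✓
b·c³: (-1/24)·(-1) + (-1/24)·8 + 13/24·1 = 1/4 ✓
b·(c∘Ac): (-1/24)·2 + 13/24·5/13 = 1/8 ✓
b·Ac²: (-1/24)·(-1) + 13/24·1/13 = 1/12 ✓
b·A²c: 13/24·1/13 = 1/24 ✓; 4 stages ⇒ order 4.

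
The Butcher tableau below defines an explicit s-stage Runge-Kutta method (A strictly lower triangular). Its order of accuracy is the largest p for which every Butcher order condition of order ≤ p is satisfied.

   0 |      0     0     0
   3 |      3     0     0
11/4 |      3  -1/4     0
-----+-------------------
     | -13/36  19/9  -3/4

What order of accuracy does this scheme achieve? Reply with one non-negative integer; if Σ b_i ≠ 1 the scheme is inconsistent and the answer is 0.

b = (-13/36, 19/9, -3/4)
c = (0, 3, 11/4)
Ac = (0, 0, -3/4)
Σ b_i: (-13/36)·1 + 19/9·1 + (-3/4)·1 = 1 ✓
b·c: 19/9·3 + (-3/4)·11/4 = 205/48 ≠ 1/2 ⇒ order 1.

1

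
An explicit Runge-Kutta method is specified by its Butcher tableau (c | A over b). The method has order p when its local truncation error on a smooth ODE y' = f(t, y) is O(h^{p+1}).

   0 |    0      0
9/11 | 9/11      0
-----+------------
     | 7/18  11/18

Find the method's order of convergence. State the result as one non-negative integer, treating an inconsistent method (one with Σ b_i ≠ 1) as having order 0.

b = (7/18, 11/18)
c = (0, 9/11)
Σ b_i: 7/18·1 + 11/18·1 = 1 ✓
b·c: 11/18·9/11 = 1/2 ✓; 2 stages ⇒ order 2.

2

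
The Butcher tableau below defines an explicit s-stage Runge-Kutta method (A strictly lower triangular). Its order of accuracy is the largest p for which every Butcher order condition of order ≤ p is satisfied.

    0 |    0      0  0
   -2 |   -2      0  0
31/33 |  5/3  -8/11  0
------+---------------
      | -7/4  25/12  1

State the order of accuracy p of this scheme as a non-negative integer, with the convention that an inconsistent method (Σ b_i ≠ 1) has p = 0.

0

b = (-7/4, 25/12, 1)
c = (0, -2, 31/33)
Ac = (0, 0, 16/11)
Σ b_i: (-7/4)·1 + 25/12·1 + 1·1 = 4/3 ≠ 1 ⇒ order 0.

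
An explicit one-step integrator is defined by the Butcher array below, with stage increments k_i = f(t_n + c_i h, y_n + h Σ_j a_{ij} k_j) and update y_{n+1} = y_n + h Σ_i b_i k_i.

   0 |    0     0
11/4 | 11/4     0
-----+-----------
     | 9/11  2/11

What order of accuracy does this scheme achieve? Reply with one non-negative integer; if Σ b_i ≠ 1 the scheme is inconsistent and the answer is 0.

2

b = (9/11, 2/11)
c = (0, 11/4)
Σ b_i: 9/11·1 + 2/11·1 = 1 ✓
b·c: 2/11·11/4 = 1/2 ✓; 2 stages ⇒ order 2.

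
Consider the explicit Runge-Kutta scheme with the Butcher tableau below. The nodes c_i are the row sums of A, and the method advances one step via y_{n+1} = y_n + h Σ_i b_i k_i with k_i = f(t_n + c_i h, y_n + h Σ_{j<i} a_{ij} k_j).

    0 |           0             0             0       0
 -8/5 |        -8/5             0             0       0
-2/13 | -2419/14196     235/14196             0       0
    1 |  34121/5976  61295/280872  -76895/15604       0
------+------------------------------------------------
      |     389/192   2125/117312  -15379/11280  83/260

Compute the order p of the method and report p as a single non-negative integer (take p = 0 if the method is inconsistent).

b = (389/192, 2125/117312, -15379/11280, 83/260)
c = (0, -8/5, -2/13, 1)
Ac = (0, 0, -94/3549, 611/1494)
Σ b_i: 389/192·1 + 2125/117312·1 + (-15379/11280)·1 + 83/260·1 = 1 ✓
b·c: 2125/117312·(-8/5) + (-15379/11280)·(-2/13) + 83/260·1 = 1/2 ✓
b·c²: 2125/117312·64/25 + (-15379/11280)·4/169 + 83/260·1 = 1/3 ✓
b·Ac: (-15379/11280)·(-94/3549) + 83/260·611/1494 = 1/6 ✓
b·c³: 2125/117312·(-512/125) + (-15379/11280)·(-8/2197) + 83/260·1 = 1/4 ✓
b·(c∘Ac): (-15379/11280)·188/46137 + 83/260·611/1494 = 1/8 ✓
b·Ac²: (-15379/11280)·752/17745 + 83/260·1651/3735 = 1/12 ✓
b·A²c: 83/260·65/498 = 1/24 ✓; 4 stages ⇒ order 4.

4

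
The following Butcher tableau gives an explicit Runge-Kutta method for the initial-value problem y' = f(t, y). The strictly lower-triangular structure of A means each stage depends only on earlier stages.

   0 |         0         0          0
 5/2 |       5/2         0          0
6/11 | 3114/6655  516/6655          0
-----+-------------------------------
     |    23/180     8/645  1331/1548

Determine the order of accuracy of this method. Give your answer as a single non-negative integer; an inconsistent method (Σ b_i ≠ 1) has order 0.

3

b = (23/180, 8/645, 1331/1548)
c = (0, 5/2, 6/11)
Ac = (0, 0, 258/1331)
Σ b_i: 23/180·1 + 8/645·1 + 1331/1548·1 = 1 ✓
b·c: 8/645·5/2 + 1331/1548·6/11 = 1/2 ✓
b·c²: 8/645·25/4 + 1331/1548·36/121 = 1/3 ✓
b·Ac: 1331/1548·258/1331 = 1/6 ✓; 3 stages ⇒ order 3.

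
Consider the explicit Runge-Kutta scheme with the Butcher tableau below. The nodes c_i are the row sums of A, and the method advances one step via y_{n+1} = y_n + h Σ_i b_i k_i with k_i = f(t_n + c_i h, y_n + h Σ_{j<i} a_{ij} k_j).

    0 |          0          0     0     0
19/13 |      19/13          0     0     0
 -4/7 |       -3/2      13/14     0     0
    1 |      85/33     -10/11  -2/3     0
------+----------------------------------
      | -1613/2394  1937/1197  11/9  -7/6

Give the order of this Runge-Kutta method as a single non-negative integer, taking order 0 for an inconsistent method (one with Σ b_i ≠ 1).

b = (-1613/2394, 1937/1197, 11/9, -7/6)
c = (0, 19/13, -4/7, 1)
Ac = (0, 0, 19/14, -2846/3003)
Σ b_i: (-1613/2394)·1 + 1937/1197·1 + 11/9·1 + (-7/6)·1 = 1 ✓
b·c: 1937/1197·19/13 + 11/9·(-4/7) + (-7/6)·1 = 1/2 ✓
b·c²: 1937/1197·361/169 + 11/9·16/49 + (-7/6)·1 = 30833/11466 ≠ 1/3 ⇒ order 2.
b·Ac: 11/9·19/14 + (-7/6)·(-2846/3003) = 16603/6006 ≠ 1/6

2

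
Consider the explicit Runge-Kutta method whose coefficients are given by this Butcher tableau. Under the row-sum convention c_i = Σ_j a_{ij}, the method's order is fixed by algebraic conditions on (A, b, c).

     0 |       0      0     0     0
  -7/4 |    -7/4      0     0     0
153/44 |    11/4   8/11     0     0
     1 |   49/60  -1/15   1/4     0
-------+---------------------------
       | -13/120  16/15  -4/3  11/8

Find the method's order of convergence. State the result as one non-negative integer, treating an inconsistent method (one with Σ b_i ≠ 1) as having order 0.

b = (-13/120, 16/15, -4/3, 11/8)
c = (0, -7/4, 153/44, 1)
Ac = (0, 0, -14/11, 2603/2640)
Σ b_i: (-13/120)·1 + 16/15·1 + (-4/3)·1 + 11/8·1 = 1 ✓
b·c: 16/15·(-7/4) + (-4/3)·153/44 + 11/8·1 = -6769/1320 ≠ 1/2 ⇒ order 1.

1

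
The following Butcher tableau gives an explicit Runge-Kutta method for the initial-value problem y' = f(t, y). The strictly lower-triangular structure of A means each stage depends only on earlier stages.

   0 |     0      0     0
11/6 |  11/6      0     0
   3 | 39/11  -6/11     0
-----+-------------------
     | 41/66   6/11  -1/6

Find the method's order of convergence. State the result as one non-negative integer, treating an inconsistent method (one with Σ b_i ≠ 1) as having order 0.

b = (41/66, 6/11, -1/6)
c = (0, 11/6, 3)
Ac = (0, 0, -1)
Σ b_i: 41/66·1 + 6/11·1 + (-1/6)·1 = 1 ✓
b·c: 6/11·11/6 + (-1/6)·3 = 1/2 ✓
b·c²: 6/11·121/36 + (-1/6)·9 = 1/3 ✓
b·Ac: (-1/6)·(-1) = 1/6 ✓; 3 stages ⇒ order 3.

3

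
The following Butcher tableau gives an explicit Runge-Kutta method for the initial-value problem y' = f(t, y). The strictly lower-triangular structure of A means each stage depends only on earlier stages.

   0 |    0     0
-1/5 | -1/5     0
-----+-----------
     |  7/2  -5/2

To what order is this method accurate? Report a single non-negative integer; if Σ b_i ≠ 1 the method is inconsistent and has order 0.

b = (7/2, -5/2)
c = (0, -1/5)
Σ b_i: 7/2·1 + (-5/2)·1 = 1 ✓
b·c: (-5/2)·(-1/5) = 1/2 ✓; 2 stages ⇒ order 2.

2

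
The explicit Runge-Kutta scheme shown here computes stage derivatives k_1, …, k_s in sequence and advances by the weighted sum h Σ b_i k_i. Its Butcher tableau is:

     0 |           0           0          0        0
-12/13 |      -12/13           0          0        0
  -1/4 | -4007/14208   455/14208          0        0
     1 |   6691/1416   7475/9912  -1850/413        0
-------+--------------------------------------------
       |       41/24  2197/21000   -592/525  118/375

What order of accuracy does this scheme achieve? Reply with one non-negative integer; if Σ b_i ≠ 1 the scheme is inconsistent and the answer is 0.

b = (41/24, 2197/21000, -592/525, 118/375)
c = (0, -12/13, -1/4, 1)
Ac = (0, 0, -35/1184, 25/59)
Σ b_i: 41/24·1 + 2197/21000·1 + (-592/525)·1 + 118/375·1 = 1 ✓
b·c: 2197/21000·(-12/13) + (-592/525)·(-1/4) + 118/375·1 = 1/2 ✓
b·c²: 2197/21000·144/169 + (-592/525)·1/16 + 118/375·1 = 1/3 ✓
b·Ac: (-592/525)·(-35/1184) + 118/375·25/59 = 1/6 ✓
b·c³: 2197/21000·(-1728/2197) + (-592/525)·(-1/64) + 118/375·1 = 1/4 ✓
b·(c∘Ac): (-592/525)·35/4736 + 118/375·25/59 = 1/8 ✓
b·Ac²: (-592/525)·105/3848 + 118/375·2225/6136 = 1/12 ✓
b·A²c: 118/375·125/944 = 1/24 ✓; 4 stages ⇒ order 4.

4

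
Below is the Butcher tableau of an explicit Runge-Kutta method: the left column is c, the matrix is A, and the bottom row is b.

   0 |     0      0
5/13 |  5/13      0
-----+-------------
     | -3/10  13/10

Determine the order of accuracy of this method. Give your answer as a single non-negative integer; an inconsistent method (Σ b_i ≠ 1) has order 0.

b = (-3/10, 13/10)
c = (0, 5/13)
Σ b_i: (-3/10)·1 + 13/10·1 = 1 ✓
b·c: 13/10·5/13 = 1/2 ✓; 2 stages ⇒ order 2.

2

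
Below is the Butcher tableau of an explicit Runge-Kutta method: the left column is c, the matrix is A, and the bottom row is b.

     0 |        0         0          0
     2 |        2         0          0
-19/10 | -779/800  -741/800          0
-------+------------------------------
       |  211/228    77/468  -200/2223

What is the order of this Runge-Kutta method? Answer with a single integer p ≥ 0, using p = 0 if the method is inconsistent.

3

b = (211/228, 77/468, -200/2223)
c = (0, 2, -19/10)
Ac = (0, 0, -741/400)
Σ b_i: 211/228·1 + 77/468·1 + (-200/2223)·1 = 1 ✓
b·c: 77/468·2 + (-200/2223)·(-19/10) = 1/2 ✓
b·c²: 77/468·4 + (-200/2223)·361/100 = 1/3 ✓
b·Ac: (-200/2223)·(-741/400) = 1/6 ✓; 3 stages ⇒ order 3.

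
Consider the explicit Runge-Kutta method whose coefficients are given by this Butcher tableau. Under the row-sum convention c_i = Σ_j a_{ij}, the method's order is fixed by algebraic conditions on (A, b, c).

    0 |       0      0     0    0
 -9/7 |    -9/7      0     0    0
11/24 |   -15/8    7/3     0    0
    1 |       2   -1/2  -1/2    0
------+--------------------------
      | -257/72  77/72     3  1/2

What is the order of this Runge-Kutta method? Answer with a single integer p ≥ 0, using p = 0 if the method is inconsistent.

b = (-257/72, 77/72, 3, 1/2)
c = (0, -9/7, 11/24, 1)
Ac = (0, 0, -3, 139/336)
Σ b_i: (-257/72)·1 + 77/72·1 + 3·1 + 1/2·1 = 1 ✓
b·c: 77/72·(-9/7) + 3·11/24 + 1/2·1 = 1/2 ✓
b·c²: 77/72·81/49 + 3·121/576 + 1/2·1 = 3895/1344 ≠ 1/3 ⇒ order 2.
b·Ac: 3·(-3) + 1/2·139/336 = -5909/672 ≠ 1/6

2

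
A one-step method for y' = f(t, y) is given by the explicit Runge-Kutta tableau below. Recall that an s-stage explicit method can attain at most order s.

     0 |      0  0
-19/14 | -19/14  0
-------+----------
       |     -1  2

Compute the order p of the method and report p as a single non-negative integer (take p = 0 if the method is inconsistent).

b = (-1, 2)
c = (0, -19/14)
Σ b_i: (-1)·1 + 2·1 = 1 ✓
b·c: 2·(-19/14) = -19/7 ≠ 1/2 ⇒ order 1.

1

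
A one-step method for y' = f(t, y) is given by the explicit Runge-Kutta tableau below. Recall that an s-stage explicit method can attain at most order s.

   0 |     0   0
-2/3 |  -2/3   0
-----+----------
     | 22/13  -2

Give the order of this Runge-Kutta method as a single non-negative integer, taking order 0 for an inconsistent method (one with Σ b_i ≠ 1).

0

b = (22/13, -2)
c = (0, -2/3)
Σ b_i: 22/13·1 + (-2)·1 = -4/13 ≠ 1 ⇒ order 0.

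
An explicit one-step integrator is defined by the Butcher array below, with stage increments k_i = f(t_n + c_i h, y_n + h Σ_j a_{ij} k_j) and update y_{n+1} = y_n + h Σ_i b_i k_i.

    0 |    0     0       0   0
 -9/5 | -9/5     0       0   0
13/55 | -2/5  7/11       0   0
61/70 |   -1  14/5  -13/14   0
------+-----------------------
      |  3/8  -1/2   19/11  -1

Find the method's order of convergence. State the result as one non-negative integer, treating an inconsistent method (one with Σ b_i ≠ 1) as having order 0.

0

b = (3/8, -1/2, 19/11, -1)
c = (0, -9/5, 13/55, 61/70)
Ac = (0, 0, -63/55, -20249/3850)
Σ b_i: 3/8·1 + (-1/2)·1 + 19/11·1 + (-1)·1 = 53/88 ≠ 1 ⇒ order 0.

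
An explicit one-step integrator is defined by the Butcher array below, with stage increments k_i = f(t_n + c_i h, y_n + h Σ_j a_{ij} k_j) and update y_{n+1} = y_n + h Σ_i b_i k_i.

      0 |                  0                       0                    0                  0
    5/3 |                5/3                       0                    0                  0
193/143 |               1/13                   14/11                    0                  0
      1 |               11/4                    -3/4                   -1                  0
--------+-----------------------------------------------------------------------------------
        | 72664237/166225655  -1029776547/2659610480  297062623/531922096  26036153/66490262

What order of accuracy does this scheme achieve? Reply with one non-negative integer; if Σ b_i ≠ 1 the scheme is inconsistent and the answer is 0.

3

b = (72664237/166225655, -1029776547/2659610480, 297062623/531922096, 26036153/66490262)
c = (0, 5/3, 193/143, 1)
Ac = (0, 0, 70/33, -1487/572)
Σ b_i: 72664237/166225655·1 + (-1029776547/2659610480)·1 + 297062623/531922096·1 + 26036153/66490262·1 = 1 ✓
b·c: (-1029776547/2659610480)·5/3 + 297062623/531922096·193/143 + 26036153/66490262·1 = 1/2 ✓
b·c²: (-1029776547/2659610480)·25/9 + 297062623/531922096·37249/20449 + 26036153/66490262·1 = 1/3 ✓
b·Ac: 297062623/531922096·70/33 + 26036153/66490262·(-1487/572) = 1/6 ✓
b·c³: (-1029776547/2659610480)·125/27 + 297062623/531922096·7189057/2924207 + 26036153/66490262·1 = -2395409317/85572967194 ≠ 1/4 ⇒ order 3.
b·(c∘Ac): 297062623/531922096·13510/4719 + 26036153/66490262·(-1487/572) = 231734887/398941572 ≠ 1/8
b·Ac²: 297062623/531922096·350/99 + 26036153/66490262·(-958213/245388) = 38107267489/85572967194 ≠ 1/12
b·A²c: 26036153/66490262·(-70/33) = -82842305/99735393 ≠ 1/24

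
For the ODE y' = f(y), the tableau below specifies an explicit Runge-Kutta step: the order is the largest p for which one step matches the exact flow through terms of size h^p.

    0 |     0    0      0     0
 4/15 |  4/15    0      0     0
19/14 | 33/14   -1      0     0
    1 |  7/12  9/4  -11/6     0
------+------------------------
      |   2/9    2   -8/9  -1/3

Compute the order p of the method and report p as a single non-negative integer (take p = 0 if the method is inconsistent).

b = (2/9, 2, -8/9, -1/3)
c = (0, 4/15, 19/14, 1)
Ac = (0, 0, -4/15, -793/420)
Σ b_i: 2/9·1 + 2·1 + (-8/9)·1 + (-1/3)·1 = 1 ✓
b·c: 2·4/15 + (-8/9)·19/14 + (-1/3)·1 = -317/315 ≠ 1/2 ⇒ order 1.

1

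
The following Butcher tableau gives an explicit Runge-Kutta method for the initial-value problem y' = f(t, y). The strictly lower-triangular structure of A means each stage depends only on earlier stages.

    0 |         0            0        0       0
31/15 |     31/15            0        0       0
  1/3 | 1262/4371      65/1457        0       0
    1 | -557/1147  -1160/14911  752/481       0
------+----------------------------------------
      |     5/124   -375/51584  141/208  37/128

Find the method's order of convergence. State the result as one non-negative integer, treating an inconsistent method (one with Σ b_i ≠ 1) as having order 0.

4

b = (5/124, -375/51584, 141/208, 37/128)
c = (0, 31/15, 1/3, 1)
Ac = (0, 0, 13/141, 40/111)
Σ b_i: 5/124·1 + (-375/51584)·1 + 141/208·1 + 37/128·1 = 1 ✓
b·c: (-375/51584)·31/15 + 141/208·1/3 + 37/128·1 = 1/2 ✓
b·c²: (-375/51584)·961/225 + 141/208·1/9 + 37/128·1 = 1/3 ✓
b·Ac: 141/208·13/141 + 37/128·40/111 = 1/6 ✓
b·c³: (-375/51584)·29791/3375 + 141/208·1/27 + 37/128·1 = 1/4 ✓
b·(c∘Ac): 141/208·13/423 + 37/128·40/111 = 1/8 ✓
b·Ac²: 141/208·403/2115 + 37/128·(-88/555) = 1/12 ✓
b·A²c: 37/128·16/111 = 1/24 ✓; 4 stages ⇒ order 4.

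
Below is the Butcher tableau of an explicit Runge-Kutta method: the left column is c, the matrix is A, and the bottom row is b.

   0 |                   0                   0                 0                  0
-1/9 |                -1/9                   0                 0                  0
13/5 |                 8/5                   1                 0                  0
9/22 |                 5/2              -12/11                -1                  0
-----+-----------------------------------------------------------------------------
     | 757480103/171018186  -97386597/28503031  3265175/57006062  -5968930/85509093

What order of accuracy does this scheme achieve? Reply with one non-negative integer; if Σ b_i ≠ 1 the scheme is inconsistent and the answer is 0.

3

b = (757480103/171018186, -97386597/28503031, 3265175/57006062, -5968930/85509093)
c = (0, -1/9, 13/5, 9/22)
Ac = (0, 0, -1/9, -409/165)
Σ b_i: 757480103/171018186·1 + (-97386597/28503031)·1 + 3265175/57006062·1 + (-5968930/85509093)·1 = 1 ✓
b·c: (-97386597/28503031)·(-1/9) + 3265175/57006062·13/5 + (-5968930/85509093)·9/22 = 1/2 ✓
b·c²: (-97386597/28503031)·1/81 + 3265175/57006062·169/25 + (-5968930/85509093)·81/484 = 1/3 ✓
b·Ac: 3265175/57006062·(-1/9) + (-5968930/85509093)·(-409/165) = 1/6 ✓
b·c³: (-97386597/28503031)·(-1/729) + 3265175/57006062·2197/125 + (-5968930/85509093)·729/10648 = 170428871021/169308004140 ≠ 1/4 ⇒ order 3.
b·(c∘Ac): 3265175/57006062·(-13/45) + (-5968930/85509093)·(-1227/1210) = 27827291/513054558 ≠ 1/8
b·Ac²: 3265175/57006062·1/81 + (-5968930/85509093)·(-50293/7425) = 1214724679/2565272790 ≠ 1/12
b·A²c: (-5968930/85509093)·1/9 = -5968930/769581837 ≠ 1/24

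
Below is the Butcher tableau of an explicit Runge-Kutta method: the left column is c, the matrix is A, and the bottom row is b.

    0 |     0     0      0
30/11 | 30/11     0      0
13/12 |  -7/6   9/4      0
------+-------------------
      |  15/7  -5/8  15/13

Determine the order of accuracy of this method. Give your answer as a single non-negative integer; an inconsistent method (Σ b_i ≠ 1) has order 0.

0

b = (15/7, -5/8, 15/13)
c = (0, 30/11, 13/12)
Ac = (0, 0, 135/22)
Σ b_i: 15/7·1 + (-5/8)·1 + 15/13·1 = 1945/728 ≠ 1 ⇒ order 0.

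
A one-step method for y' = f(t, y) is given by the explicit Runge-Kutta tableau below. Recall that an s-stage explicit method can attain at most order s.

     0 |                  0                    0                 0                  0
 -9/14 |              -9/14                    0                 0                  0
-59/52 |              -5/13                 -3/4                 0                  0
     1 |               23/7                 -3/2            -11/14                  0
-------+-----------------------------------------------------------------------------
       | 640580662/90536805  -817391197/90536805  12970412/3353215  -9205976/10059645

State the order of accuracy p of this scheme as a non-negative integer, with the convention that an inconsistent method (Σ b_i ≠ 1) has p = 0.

b = (640580662/90536805, -817391197/90536805, 12970412/3353215, -9205976/10059645)
c = (0, -9/14, -59/52, 1)
Ac = (0, 0, 27/56, 193/104)
Σ b_i: 640580662/90536805·1 + (-817391197/90536805)·1 + 12970412/3353215·1 + (-9205976/10059645)·1 = 1 ✓
b·c: (-817391197/90536805)·(-9/14) + 12970412/3353215·(-59/52) + (-9205976/10059645)·1 = 1/2 ✓
b·c²: (-817391197/90536805)·81/196 + 12970412/3353215·3481/2704 + (-9205976/10059645)·1 = 1/3 ✓
b·Ac: 12970412/3353215·27/56 + (-9205976/10059645)·193/104 = 1/6 ✓
b·c³: (-817391197/90536805)·(-729/2744) + 12970412/3353215·(-205379/140608) + (-9205976/10059645)·1 = -61025505371/14646843120 ≠ 1/4 ⇒ order 3.
b·(c∘Ac): 12970412/3353215·(-1593/2912) + (-9205976/10059645)·193/104 = -306963443/80477160 ≠ 1/8
b·Ac²: 12970412/3353215·(-243/784) + (-9205976/10059645)·(-432305/264992) = 1884264416/6407993865 ≠ 1/12
b·A²c: (-9205976/10059645)·(-297/784) = 113923953/328615070 ≠ 1/24

3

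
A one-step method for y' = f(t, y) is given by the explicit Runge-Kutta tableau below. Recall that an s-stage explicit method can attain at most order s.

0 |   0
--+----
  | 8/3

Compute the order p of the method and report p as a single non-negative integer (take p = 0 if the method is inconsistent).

b = (8/3)
c = (0)
Σ b_i: 8/3·1 = 8/3 ≠ 1 ⇒ order 0.

0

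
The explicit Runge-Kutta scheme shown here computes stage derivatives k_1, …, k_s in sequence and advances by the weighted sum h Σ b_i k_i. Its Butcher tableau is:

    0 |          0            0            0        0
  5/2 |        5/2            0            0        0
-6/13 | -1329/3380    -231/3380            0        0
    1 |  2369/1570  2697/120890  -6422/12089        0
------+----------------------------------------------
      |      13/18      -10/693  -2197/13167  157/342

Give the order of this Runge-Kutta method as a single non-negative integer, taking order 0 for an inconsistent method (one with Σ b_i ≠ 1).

b = (13/18, -10/693, -2197/13167, 157/342)
c = (0, 5/2, -6/13, 1)
Ac = (0, 0, -231/1352, 189/628)
Σ b_i: 13/18·1 + (-10/693)·1 + (-2197/13167)·1 + 157/342·1 = 1 ✓
b·c: (-10/693)·5/2 + (-2197/13167)·(-6/13) + 157/342·1 = 1/2 ✓
b·c²: (-10/693)·25/4 + (-2197/13167)·36/169 + 157/342·1 = 1/3 ✓
b·Ac: (-2197/13167)·(-231/1352) + 157/342·189/628 = 1/6 ✓
b·c³: (-10/693)·125/8 + (-2197/13167)·(-216/2197) + 157/342·1 = 1/4 ✓
b·(c∘Ac): (-2197/13167)·693/8788 + 157/342·189/628 = 1/8 ✓
b·Ac²: (-2197/13167)·(-1155/2704) + 157/342·33/1256 = 1/12 ✓
b·A²c: 157/342·57/628 = 1/24 ✓; 4 stages ⇒ order 4.

4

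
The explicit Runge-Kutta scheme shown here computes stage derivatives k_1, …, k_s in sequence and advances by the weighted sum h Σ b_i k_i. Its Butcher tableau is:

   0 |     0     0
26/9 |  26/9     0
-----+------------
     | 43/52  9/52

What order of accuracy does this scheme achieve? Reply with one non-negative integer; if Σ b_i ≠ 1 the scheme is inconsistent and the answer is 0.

b = (43/52, 9/52)
c = (0, 26/9)
Σ b_i: 43/52·1 + 9/52·1 = 1 ✓
b·c: 9/52·26/9 = 1/2 ✓; 2 stages ⇒ order 2.

2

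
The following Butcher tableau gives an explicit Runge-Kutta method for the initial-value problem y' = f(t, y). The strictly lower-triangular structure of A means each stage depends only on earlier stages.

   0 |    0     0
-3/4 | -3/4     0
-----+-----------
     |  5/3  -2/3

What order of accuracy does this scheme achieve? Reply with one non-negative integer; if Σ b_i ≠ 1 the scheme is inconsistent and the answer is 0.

2

b = (5/3, -2/3)
c = (0, -3/4)
Σ b_i: 5/3·1 + (-2/3)·1 = 1 ✓
b·c: (-2/3)·(-3/4) = 1/2 ✓; 2 stages ⇒ order 2.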